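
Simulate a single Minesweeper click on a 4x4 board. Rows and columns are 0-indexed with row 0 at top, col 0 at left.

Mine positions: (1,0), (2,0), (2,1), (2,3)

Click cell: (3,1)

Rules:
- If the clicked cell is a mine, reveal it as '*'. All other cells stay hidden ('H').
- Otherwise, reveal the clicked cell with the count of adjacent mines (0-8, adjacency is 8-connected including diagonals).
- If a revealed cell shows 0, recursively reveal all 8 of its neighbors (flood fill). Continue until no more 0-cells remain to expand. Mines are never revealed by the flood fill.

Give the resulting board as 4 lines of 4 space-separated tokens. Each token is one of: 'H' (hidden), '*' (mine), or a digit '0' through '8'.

H H H H
H H H H
H H H H
H 2 H H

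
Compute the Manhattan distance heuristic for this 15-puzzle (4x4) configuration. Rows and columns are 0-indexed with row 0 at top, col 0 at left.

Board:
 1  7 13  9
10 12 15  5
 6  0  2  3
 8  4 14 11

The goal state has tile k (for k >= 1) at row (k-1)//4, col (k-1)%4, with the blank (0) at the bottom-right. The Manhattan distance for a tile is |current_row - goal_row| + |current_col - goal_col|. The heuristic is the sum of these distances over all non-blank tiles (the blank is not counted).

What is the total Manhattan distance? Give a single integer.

Answer: 43

Derivation:
Tile 1: (0,0)->(0,0) = 0
Tile 7: (0,1)->(1,2) = 2
Tile 13: (0,2)->(3,0) = 5
Tile 9: (0,3)->(2,0) = 5
Tile 10: (1,0)->(2,1) = 2
Tile 12: (1,1)->(2,3) = 3
Tile 15: (1,2)->(3,2) = 2
Tile 5: (1,3)->(1,0) = 3
Tile 6: (2,0)->(1,1) = 2
Tile 2: (2,2)->(0,1) = 3
Tile 3: (2,3)->(0,2) = 3
Tile 8: (3,0)->(1,3) = 5
Tile 4: (3,1)->(0,3) = 5
Tile 14: (3,2)->(3,1) = 1
Tile 11: (3,3)->(2,2) = 2
Sum: 0 + 2 + 5 + 5 + 2 + 3 + 2 + 3 + 2 + 3 + 3 + 5 + 5 + 1 + 2 = 43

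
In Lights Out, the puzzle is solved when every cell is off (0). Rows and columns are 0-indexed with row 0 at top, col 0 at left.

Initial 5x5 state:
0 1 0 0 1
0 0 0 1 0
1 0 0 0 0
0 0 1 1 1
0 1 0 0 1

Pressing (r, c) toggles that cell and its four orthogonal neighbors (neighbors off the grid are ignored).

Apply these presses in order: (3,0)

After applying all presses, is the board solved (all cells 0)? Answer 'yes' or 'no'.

After press 1 at (3,0):
0 1 0 0 1
0 0 0 1 0
0 0 0 0 0
1 1 1 1 1
1 1 0 0 1

Lights still on: 11

Answer: no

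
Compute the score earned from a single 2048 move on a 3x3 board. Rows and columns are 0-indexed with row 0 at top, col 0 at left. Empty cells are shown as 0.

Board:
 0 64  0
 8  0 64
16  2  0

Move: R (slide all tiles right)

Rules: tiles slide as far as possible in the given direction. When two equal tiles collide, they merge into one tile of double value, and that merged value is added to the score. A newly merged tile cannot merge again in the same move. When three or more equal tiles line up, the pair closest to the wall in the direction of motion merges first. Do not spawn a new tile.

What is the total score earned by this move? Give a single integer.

Slide right:
row 0: [0, 64, 0] -> [0, 0, 64]  score +0 (running 0)
row 1: [8, 0, 64] -> [0, 8, 64]  score +0 (running 0)
row 2: [16, 2, 0] -> [0, 16, 2]  score +0 (running 0)
Board after move:
 0  0 64
 0  8 64
 0 16  2

Answer: 0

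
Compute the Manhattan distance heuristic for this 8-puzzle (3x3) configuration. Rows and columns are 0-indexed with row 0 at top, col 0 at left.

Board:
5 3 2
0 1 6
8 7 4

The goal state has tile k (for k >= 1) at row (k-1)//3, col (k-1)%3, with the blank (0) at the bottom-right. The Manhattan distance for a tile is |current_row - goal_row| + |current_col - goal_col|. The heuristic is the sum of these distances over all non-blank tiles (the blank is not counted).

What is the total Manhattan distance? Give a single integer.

Answer: 11

Derivation:
Tile 5: (0,0)->(1,1) = 2
Tile 3: (0,1)->(0,2) = 1
Tile 2: (0,2)->(0,1) = 1
Tile 1: (1,1)->(0,0) = 2
Tile 6: (1,2)->(1,2) = 0
Tile 8: (2,0)->(2,1) = 1
Tile 7: (2,1)->(2,0) = 1
Tile 4: (2,2)->(1,0) = 3
Sum: 2 + 1 + 1 + 2 + 0 + 1 + 1 + 3 = 11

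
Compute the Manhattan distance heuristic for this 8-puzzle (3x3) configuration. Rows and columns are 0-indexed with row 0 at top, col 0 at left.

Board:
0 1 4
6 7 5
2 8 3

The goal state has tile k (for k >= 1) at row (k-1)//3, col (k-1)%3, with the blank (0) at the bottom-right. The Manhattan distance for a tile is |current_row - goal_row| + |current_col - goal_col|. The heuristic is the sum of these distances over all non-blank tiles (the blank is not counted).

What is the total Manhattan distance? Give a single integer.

Answer: 14

Derivation:
Tile 1: (0,1)->(0,0) = 1
Tile 4: (0,2)->(1,0) = 3
Tile 6: (1,0)->(1,2) = 2
Tile 7: (1,1)->(2,0) = 2
Tile 5: (1,2)->(1,1) = 1
Tile 2: (2,0)->(0,1) = 3
Tile 8: (2,1)->(2,1) = 0
Tile 3: (2,2)->(0,2) = 2
Sum: 1 + 3 + 2 + 2 + 1 + 3 + 0 + 2 = 14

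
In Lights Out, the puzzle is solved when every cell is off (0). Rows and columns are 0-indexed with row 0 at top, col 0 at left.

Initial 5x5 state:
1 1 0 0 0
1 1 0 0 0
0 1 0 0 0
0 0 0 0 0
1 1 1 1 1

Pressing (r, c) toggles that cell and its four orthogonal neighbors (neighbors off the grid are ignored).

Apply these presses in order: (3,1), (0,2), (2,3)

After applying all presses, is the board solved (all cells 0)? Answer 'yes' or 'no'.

After press 1 at (3,1):
1 1 0 0 0
1 1 0 0 0
0 0 0 0 0
1 1 1 0 0
1 0 1 1 1

After press 2 at (0,2):
1 0 1 1 0
1 1 1 0 0
0 0 0 0 0
1 1 1 0 0
1 0 1 1 1

After press 3 at (2,3):
1 0 1 1 0
1 1 1 1 0
0 0 1 1 1
1 1 1 1 0
1 0 1 1 1

Lights still on: 18

Answer: no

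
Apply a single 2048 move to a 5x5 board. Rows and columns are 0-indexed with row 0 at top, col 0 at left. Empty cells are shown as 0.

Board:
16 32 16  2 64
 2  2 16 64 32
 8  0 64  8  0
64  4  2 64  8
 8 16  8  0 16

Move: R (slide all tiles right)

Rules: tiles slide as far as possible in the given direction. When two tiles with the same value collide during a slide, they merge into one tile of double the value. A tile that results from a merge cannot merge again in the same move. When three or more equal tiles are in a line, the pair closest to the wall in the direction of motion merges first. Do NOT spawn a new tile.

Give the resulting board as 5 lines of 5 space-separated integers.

Slide right:
row 0: [16, 32, 16, 2, 64] -> [16, 32, 16, 2, 64]
row 1: [2, 2, 16, 64, 32] -> [0, 4, 16, 64, 32]
row 2: [8, 0, 64, 8, 0] -> [0, 0, 8, 64, 8]
row 3: [64, 4, 2, 64, 8] -> [64, 4, 2, 64, 8]
row 4: [8, 16, 8, 0, 16] -> [0, 8, 16, 8, 16]

Answer: 16 32 16  2 64
 0  4 16 64 32
 0  0  8 64  8
64  4  2 64  8
 0  8 16  8 16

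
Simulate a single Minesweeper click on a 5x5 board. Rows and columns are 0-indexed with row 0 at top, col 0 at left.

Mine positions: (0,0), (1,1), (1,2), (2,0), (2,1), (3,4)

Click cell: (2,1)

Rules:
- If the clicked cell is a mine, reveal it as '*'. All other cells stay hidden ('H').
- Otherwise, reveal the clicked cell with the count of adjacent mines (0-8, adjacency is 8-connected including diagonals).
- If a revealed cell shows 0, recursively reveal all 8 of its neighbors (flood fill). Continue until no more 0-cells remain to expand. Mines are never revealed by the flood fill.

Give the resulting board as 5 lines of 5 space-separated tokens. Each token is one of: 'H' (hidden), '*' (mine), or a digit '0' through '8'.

H H H H H
H H H H H
H * H H H
H H H H H
H H H H H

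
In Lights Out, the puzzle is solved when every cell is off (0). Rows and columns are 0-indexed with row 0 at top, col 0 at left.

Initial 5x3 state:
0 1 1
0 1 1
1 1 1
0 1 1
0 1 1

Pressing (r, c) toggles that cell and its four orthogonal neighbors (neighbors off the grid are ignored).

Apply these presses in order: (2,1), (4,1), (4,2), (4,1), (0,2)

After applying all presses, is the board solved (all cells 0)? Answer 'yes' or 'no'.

After press 1 at (2,1):
0 1 1
0 0 1
0 0 0
0 0 1
0 1 1

After press 2 at (4,1):
0 1 1
0 0 1
0 0 0
0 1 1
1 0 0

After press 3 at (4,2):
0 1 1
0 0 1
0 0 0
0 1 0
1 1 1

After press 4 at (4,1):
0 1 1
0 0 1
0 0 0
0 0 0
0 0 0

After press 5 at (0,2):
0 0 0
0 0 0
0 0 0
0 0 0
0 0 0

Lights still on: 0

Answer: yes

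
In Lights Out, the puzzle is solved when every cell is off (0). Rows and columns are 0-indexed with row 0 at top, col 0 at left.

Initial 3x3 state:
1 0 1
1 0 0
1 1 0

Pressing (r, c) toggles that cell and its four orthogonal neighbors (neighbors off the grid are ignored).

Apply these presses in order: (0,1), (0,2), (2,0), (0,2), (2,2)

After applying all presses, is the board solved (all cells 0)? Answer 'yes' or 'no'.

Answer: no

Derivation:
After press 1 at (0,1):
0 1 0
1 1 0
1 1 0

After press 2 at (0,2):
0 0 1
1 1 1
1 1 0

After press 3 at (2,0):
0 0 1
0 1 1
0 0 0

After press 4 at (0,2):
0 1 0
0 1 0
0 0 0

After press 5 at (2,2):
0 1 0
0 1 1
0 1 1

Lights still on: 5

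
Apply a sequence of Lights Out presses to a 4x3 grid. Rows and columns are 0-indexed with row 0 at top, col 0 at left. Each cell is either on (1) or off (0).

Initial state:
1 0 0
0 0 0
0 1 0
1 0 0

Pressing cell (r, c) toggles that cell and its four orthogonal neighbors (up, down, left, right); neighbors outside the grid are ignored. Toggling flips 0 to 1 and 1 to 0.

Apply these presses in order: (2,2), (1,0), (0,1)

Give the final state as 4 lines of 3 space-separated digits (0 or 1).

Answer: 1 1 1
1 0 1
1 0 1
1 0 1

Derivation:
After press 1 at (2,2):
1 0 0
0 0 1
0 0 1
1 0 1

After press 2 at (1,0):
0 0 0
1 1 1
1 0 1
1 0 1

After press 3 at (0,1):
1 1 1
1 0 1
1 0 1
1 0 1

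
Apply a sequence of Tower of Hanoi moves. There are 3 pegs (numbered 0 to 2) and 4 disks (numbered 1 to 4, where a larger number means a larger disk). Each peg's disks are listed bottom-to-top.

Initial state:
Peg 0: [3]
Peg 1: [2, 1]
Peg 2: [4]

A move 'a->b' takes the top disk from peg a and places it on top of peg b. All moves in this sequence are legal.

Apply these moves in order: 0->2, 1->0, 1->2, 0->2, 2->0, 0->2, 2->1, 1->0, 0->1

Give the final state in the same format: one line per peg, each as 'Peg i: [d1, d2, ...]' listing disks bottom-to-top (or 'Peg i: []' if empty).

Answer: Peg 0: []
Peg 1: [1]
Peg 2: [4, 3, 2]

Derivation:
After move 1 (0->2):
Peg 0: []
Peg 1: [2, 1]
Peg 2: [4, 3]

After move 2 (1->0):
Peg 0: [1]
Peg 1: [2]
Peg 2: [4, 3]

After move 3 (1->2):
Peg 0: [1]
Peg 1: []
Peg 2: [4, 3, 2]

After move 4 (0->2):
Peg 0: []
Peg 1: []
Peg 2: [4, 3, 2, 1]

After move 5 (2->0):
Peg 0: [1]
Peg 1: []
Peg 2: [4, 3, 2]

After move 6 (0->2):
Peg 0: []
Peg 1: []
Peg 2: [4, 3, 2, 1]

After move 7 (2->1):
Peg 0: []
Peg 1: [1]
Peg 2: [4, 3, 2]

After move 8 (1->0):
Peg 0: [1]
Peg 1: []
Peg 2: [4, 3, 2]

After move 9 (0->1):
Peg 0: []
Peg 1: [1]
Peg 2: [4, 3, 2]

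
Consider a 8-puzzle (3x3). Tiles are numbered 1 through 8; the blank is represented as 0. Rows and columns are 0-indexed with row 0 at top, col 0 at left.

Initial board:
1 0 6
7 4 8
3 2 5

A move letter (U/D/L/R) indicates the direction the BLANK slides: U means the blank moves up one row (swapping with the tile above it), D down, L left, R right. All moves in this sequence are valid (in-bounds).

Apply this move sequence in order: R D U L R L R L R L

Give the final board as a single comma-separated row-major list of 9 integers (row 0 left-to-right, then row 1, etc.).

Answer: 1, 0, 6, 7, 4, 8, 3, 2, 5

Derivation:
After move 1 (R):
1 6 0
7 4 8
3 2 5

After move 2 (D):
1 6 8
7 4 0
3 2 5

After move 3 (U):
1 6 0
7 4 8
3 2 5

After move 4 (L):
1 0 6
7 4 8
3 2 5

After move 5 (R):
1 6 0
7 4 8
3 2 5

After move 6 (L):
1 0 6
7 4 8
3 2 5

After move 7 (R):
1 6 0
7 4 8
3 2 5

After move 8 (L):
1 0 6
7 4 8
3 2 5

After move 9 (R):
1 6 0
7 4 8
3 2 5

After move 10 (L):
1 0 6
7 4 8
3 2 5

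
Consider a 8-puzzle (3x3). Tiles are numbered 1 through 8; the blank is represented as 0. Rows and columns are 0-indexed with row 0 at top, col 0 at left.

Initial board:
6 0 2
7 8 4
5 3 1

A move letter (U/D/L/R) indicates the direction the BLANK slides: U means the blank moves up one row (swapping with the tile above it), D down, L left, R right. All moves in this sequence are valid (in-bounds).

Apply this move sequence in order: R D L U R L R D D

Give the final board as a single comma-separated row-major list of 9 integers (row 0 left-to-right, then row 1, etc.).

Answer: 6, 4, 8, 7, 2, 1, 5, 3, 0

Derivation:
After move 1 (R):
6 2 0
7 8 4
5 3 1

After move 2 (D):
6 2 4
7 8 0
5 3 1

After move 3 (L):
6 2 4
7 0 8
5 3 1

After move 4 (U):
6 0 4
7 2 8
5 3 1

After move 5 (R):
6 4 0
7 2 8
5 3 1

After move 6 (L):
6 0 4
7 2 8
5 3 1

After move 7 (R):
6 4 0
7 2 8
5 3 1

After move 8 (D):
6 4 8
7 2 0
5 3 1

After move 9 (D):
6 4 8
7 2 1
5 3 0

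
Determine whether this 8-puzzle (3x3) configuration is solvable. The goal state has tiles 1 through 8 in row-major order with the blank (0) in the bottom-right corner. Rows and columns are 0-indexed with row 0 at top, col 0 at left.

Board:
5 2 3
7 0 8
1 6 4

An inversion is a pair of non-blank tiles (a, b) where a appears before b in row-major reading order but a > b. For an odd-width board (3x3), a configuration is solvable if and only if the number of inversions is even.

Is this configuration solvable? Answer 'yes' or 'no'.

Answer: no

Derivation:
Inversions (pairs i<j in row-major order where tile[i] > tile[j] > 0): 13
13 is odd, so the puzzle is not solvable.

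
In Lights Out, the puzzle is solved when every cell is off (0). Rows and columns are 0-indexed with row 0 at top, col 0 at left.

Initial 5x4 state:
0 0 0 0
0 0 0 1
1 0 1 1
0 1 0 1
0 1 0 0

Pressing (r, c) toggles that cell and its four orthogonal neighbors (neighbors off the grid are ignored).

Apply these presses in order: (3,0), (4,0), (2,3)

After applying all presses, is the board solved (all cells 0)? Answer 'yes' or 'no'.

Answer: yes

Derivation:
After press 1 at (3,0):
0 0 0 0
0 0 0 1
0 0 1 1
1 0 0 1
1 1 0 0

After press 2 at (4,0):
0 0 0 0
0 0 0 1
0 0 1 1
0 0 0 1
0 0 0 0

After press 3 at (2,3):
0 0 0 0
0 0 0 0
0 0 0 0
0 0 0 0
0 0 0 0

Lights still on: 0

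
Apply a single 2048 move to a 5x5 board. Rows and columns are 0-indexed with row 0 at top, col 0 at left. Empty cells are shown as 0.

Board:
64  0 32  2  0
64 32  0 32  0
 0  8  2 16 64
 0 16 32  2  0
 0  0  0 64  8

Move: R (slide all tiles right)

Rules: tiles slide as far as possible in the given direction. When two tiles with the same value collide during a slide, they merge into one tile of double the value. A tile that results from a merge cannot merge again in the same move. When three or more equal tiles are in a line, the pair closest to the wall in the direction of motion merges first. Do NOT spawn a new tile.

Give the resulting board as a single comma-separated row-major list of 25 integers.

Answer: 0, 0, 64, 32, 2, 0, 0, 0, 64, 64, 0, 8, 2, 16, 64, 0, 0, 16, 32, 2, 0, 0, 0, 64, 8

Derivation:
Slide right:
row 0: [64, 0, 32, 2, 0] -> [0, 0, 64, 32, 2]
row 1: [64, 32, 0, 32, 0] -> [0, 0, 0, 64, 64]
row 2: [0, 8, 2, 16, 64] -> [0, 8, 2, 16, 64]
row 3: [0, 16, 32, 2, 0] -> [0, 0, 16, 32, 2]
row 4: [0, 0, 0, 64, 8] -> [0, 0, 0, 64, 8]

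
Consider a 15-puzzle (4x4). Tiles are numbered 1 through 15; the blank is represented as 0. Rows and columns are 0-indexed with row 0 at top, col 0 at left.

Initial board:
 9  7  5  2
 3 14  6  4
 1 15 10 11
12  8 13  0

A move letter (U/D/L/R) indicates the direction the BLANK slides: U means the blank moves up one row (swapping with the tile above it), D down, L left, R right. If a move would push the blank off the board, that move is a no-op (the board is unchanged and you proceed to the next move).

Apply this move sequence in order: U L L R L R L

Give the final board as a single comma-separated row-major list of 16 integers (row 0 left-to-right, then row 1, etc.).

After move 1 (U):
 9  7  5  2
 3 14  6  4
 1 15 10  0
12  8 13 11

After move 2 (L):
 9  7  5  2
 3 14  6  4
 1 15  0 10
12  8 13 11

After move 3 (L):
 9  7  5  2
 3 14  6  4
 1  0 15 10
12  8 13 11

After move 4 (R):
 9  7  5  2
 3 14  6  4
 1 15  0 10
12  8 13 11

After move 5 (L):
 9  7  5  2
 3 14  6  4
 1  0 15 10
12  8 13 11

After move 6 (R):
 9  7  5  2
 3 14  6  4
 1 15  0 10
12  8 13 11

After move 7 (L):
 9  7  5  2
 3 14  6  4
 1  0 15 10
12  8 13 11

Answer: 9, 7, 5, 2, 3, 14, 6, 4, 1, 0, 15, 10, 12, 8, 13, 11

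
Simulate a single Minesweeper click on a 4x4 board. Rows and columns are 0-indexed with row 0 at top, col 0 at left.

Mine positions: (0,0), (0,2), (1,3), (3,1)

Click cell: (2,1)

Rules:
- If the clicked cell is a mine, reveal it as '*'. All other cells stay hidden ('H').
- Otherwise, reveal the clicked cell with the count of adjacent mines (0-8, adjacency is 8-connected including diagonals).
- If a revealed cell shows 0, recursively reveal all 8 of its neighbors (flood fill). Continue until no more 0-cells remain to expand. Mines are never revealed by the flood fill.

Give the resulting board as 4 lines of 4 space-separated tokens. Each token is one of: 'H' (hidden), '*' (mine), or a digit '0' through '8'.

H H H H
H H H H
H 1 H H
H H H H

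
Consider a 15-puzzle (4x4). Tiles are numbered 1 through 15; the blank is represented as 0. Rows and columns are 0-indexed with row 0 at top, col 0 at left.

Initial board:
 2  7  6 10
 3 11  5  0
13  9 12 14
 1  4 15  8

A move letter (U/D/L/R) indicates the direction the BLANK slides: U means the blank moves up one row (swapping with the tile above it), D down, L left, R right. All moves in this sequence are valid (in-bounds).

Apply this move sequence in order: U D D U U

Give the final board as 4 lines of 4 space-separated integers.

After move 1 (U):
 2  7  6  0
 3 11  5 10
13  9 12 14
 1  4 15  8

After move 2 (D):
 2  7  6 10
 3 11  5  0
13  9 12 14
 1  4 15  8

After move 3 (D):
 2  7  6 10
 3 11  5 14
13  9 12  0
 1  4 15  8

After move 4 (U):
 2  7  6 10
 3 11  5  0
13  9 12 14
 1  4 15  8

After move 5 (U):
 2  7  6  0
 3 11  5 10
13  9 12 14
 1  4 15  8

Answer:  2  7  6  0
 3 11  5 10
13  9 12 14
 1  4 15  8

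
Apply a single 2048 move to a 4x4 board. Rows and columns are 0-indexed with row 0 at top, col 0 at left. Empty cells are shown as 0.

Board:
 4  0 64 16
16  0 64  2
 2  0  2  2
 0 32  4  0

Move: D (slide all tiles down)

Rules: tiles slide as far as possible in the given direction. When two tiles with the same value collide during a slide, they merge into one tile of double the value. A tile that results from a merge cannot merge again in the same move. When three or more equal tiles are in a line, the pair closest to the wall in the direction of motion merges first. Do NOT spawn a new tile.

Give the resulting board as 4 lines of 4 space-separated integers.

Answer:   0   0   0   0
  4   0 128   0
 16   0   2  16
  2  32   4   4

Derivation:
Slide down:
col 0: [4, 16, 2, 0] -> [0, 4, 16, 2]
col 1: [0, 0, 0, 32] -> [0, 0, 0, 32]
col 2: [64, 64, 2, 4] -> [0, 128, 2, 4]
col 3: [16, 2, 2, 0] -> [0, 0, 16, 4]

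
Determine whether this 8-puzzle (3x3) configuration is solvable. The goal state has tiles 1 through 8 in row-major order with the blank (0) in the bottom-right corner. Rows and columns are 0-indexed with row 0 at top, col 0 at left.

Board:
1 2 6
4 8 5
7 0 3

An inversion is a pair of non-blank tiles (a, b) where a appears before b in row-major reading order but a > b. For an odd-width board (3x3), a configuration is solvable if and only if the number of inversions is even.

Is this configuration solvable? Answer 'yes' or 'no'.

Inversions (pairs i<j in row-major order where tile[i] > tile[j] > 0): 9
9 is odd, so the puzzle is not solvable.

Answer: no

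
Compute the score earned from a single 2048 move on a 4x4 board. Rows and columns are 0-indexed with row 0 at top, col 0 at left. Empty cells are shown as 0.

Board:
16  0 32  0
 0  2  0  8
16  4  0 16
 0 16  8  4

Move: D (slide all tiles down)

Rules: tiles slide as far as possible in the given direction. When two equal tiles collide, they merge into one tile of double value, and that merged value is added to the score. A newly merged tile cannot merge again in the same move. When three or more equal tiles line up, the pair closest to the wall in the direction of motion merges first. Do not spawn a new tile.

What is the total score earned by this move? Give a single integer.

Answer: 32

Derivation:
Slide down:
col 0: [16, 0, 16, 0] -> [0, 0, 0, 32]  score +32 (running 32)
col 1: [0, 2, 4, 16] -> [0, 2, 4, 16]  score +0 (running 32)
col 2: [32, 0, 0, 8] -> [0, 0, 32, 8]  score +0 (running 32)
col 3: [0, 8, 16, 4] -> [0, 8, 16, 4]  score +0 (running 32)
Board after move:
 0  0  0  0
 0  2  0  8
 0  4 32 16
32 16  8  4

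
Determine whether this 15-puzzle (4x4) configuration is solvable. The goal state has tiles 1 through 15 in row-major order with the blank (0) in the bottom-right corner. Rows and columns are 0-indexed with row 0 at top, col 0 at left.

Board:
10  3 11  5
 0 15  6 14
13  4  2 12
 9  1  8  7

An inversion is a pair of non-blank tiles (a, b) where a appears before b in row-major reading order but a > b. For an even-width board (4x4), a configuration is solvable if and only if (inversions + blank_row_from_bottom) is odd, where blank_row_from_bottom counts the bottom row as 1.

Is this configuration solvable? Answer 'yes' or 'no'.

Answer: no

Derivation:
Inversions: 61
Blank is in row 1 (0-indexed from top), which is row 3 counting from the bottom (bottom = 1).
61 + 3 = 64, which is even, so the puzzle is not solvable.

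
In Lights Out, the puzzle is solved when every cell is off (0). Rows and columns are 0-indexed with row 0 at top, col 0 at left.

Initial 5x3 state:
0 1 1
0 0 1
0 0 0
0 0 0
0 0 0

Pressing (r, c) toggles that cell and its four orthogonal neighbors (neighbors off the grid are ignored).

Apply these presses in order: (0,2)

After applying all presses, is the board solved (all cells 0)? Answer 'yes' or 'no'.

Answer: yes

Derivation:
After press 1 at (0,2):
0 0 0
0 0 0
0 0 0
0 0 0
0 0 0

Lights still on: 0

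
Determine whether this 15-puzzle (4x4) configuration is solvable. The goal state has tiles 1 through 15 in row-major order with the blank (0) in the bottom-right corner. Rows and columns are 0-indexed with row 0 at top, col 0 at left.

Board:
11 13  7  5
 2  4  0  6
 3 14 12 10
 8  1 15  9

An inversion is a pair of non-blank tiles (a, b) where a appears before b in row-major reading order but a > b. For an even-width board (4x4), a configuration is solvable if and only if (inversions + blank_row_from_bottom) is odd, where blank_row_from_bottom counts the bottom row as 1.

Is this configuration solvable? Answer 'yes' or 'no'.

Inversions: 51
Blank is in row 1 (0-indexed from top), which is row 3 counting from the bottom (bottom = 1).
51 + 3 = 54, which is even, so the puzzle is not solvable.

Answer: no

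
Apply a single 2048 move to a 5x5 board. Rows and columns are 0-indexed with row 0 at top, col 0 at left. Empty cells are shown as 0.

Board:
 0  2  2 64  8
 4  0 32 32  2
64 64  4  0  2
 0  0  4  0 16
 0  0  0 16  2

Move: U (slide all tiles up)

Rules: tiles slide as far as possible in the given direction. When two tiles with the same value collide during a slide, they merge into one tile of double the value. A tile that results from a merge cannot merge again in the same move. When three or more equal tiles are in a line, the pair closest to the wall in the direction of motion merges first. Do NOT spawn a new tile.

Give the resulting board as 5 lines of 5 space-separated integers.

Slide up:
col 0: [0, 4, 64, 0, 0] -> [4, 64, 0, 0, 0]
col 1: [2, 0, 64, 0, 0] -> [2, 64, 0, 0, 0]
col 2: [2, 32, 4, 4, 0] -> [2, 32, 8, 0, 0]
col 3: [64, 32, 0, 0, 16] -> [64, 32, 16, 0, 0]
col 4: [8, 2, 2, 16, 2] -> [8, 4, 16, 2, 0]

Answer:  4  2  2 64  8
64 64 32 32  4
 0  0  8 16 16
 0  0  0  0  2
 0  0  0  0  0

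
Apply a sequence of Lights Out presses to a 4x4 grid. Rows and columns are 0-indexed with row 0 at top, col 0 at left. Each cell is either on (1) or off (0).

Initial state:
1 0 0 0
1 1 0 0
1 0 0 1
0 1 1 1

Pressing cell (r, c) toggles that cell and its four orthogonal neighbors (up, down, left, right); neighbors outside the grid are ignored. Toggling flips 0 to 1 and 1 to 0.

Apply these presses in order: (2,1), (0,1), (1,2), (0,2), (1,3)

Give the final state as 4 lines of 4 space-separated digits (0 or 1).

After press 1 at (2,1):
1 0 0 0
1 0 0 0
0 1 1 1
0 0 1 1

After press 2 at (0,1):
0 1 1 0
1 1 0 0
0 1 1 1
0 0 1 1

After press 3 at (1,2):
0 1 0 0
1 0 1 1
0 1 0 1
0 0 1 1

After press 4 at (0,2):
0 0 1 1
1 0 0 1
0 1 0 1
0 0 1 1

After press 5 at (1,3):
0 0 1 0
1 0 1 0
0 1 0 0
0 0 1 1

Answer: 0 0 1 0
1 0 1 0
0 1 0 0
0 0 1 1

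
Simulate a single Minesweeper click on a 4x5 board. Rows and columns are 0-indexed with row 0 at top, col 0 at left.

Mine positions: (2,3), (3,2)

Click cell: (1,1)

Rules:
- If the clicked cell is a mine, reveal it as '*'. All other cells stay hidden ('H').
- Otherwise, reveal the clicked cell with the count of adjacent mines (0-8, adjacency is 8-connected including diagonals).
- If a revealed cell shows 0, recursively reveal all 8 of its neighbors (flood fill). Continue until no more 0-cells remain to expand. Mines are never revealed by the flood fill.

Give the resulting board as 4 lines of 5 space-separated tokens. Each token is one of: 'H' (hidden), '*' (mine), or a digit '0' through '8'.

0 0 0 0 0
0 0 1 1 1
0 1 2 H H
0 1 H H H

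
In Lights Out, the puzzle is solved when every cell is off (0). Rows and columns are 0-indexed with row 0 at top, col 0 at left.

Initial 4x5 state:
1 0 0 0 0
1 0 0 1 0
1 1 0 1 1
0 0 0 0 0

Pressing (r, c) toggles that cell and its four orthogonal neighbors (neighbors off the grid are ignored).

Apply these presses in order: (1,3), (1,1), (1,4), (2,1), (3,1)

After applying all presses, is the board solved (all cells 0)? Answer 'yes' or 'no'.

After press 1 at (1,3):
1 0 0 1 0
1 0 1 0 1
1 1 0 0 1
0 0 0 0 0

After press 2 at (1,1):
1 1 0 1 0
0 1 0 0 1
1 0 0 0 1
0 0 0 0 0

After press 3 at (1,4):
1 1 0 1 1
0 1 0 1 0
1 0 0 0 0
0 0 0 0 0

After press 4 at (2,1):
1 1 0 1 1
0 0 0 1 0
0 1 1 0 0
0 1 0 0 0

After press 5 at (3,1):
1 1 0 1 1
0 0 0 1 0
0 0 1 0 0
1 0 1 0 0

Lights still on: 8

Answer: no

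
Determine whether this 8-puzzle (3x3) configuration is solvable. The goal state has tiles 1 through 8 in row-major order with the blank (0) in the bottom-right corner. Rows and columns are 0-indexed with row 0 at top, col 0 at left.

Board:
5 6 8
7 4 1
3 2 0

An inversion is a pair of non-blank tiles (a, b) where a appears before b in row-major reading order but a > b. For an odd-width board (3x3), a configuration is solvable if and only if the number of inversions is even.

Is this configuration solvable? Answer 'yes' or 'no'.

Inversions (pairs i<j in row-major order where tile[i] > tile[j] > 0): 21
21 is odd, so the puzzle is not solvable.

Answer: no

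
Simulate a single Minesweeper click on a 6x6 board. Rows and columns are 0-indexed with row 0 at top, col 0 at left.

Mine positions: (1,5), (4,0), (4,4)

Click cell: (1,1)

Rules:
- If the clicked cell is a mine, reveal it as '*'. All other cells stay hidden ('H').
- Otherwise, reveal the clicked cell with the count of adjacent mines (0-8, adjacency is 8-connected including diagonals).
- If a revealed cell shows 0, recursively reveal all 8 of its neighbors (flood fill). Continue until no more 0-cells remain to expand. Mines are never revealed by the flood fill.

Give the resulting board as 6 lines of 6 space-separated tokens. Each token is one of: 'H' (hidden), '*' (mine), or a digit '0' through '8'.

0 0 0 0 1 H
0 0 0 0 1 H
0 0 0 0 1 H
1 1 0 1 1 H
H 1 0 1 H H
H 1 0 1 H H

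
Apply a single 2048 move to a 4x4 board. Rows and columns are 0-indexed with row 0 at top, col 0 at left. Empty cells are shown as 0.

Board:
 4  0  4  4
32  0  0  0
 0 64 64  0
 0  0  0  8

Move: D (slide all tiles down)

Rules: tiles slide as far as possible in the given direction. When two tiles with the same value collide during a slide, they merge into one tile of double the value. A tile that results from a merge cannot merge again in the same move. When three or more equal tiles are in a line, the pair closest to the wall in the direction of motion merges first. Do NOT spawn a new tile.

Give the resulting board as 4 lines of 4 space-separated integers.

Answer:  0  0  0  0
 0  0  0  0
 4  0  4  4
32 64 64  8

Derivation:
Slide down:
col 0: [4, 32, 0, 0] -> [0, 0, 4, 32]
col 1: [0, 0, 64, 0] -> [0, 0, 0, 64]
col 2: [4, 0, 64, 0] -> [0, 0, 4, 64]
col 3: [4, 0, 0, 8] -> [0, 0, 4, 8]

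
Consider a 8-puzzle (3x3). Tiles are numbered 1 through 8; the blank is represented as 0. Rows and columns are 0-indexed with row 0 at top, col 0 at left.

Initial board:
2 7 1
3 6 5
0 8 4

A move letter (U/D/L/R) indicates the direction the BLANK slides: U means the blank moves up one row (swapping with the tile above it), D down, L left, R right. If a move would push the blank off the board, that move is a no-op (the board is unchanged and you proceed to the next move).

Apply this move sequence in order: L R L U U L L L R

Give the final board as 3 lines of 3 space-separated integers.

After move 1 (L):
2 7 1
3 6 5
0 8 4

After move 2 (R):
2 7 1
3 6 5
8 0 4

After move 3 (L):
2 7 1
3 6 5
0 8 4

After move 4 (U):
2 7 1
0 6 5
3 8 4

After move 5 (U):
0 7 1
2 6 5
3 8 4

After move 6 (L):
0 7 1
2 6 5
3 8 4

After move 7 (L):
0 7 1
2 6 5
3 8 4

After move 8 (L):
0 7 1
2 6 5
3 8 4

After move 9 (R):
7 0 1
2 6 5
3 8 4

Answer: 7 0 1
2 6 5
3 8 4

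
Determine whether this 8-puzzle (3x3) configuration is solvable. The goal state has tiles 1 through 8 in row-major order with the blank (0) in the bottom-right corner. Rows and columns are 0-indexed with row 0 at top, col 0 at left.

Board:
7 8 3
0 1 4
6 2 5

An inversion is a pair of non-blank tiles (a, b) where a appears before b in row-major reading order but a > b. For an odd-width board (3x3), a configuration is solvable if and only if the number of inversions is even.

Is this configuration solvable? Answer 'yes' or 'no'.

Inversions (pairs i<j in row-major order where tile[i] > tile[j] > 0): 17
17 is odd, so the puzzle is not solvable.

Answer: no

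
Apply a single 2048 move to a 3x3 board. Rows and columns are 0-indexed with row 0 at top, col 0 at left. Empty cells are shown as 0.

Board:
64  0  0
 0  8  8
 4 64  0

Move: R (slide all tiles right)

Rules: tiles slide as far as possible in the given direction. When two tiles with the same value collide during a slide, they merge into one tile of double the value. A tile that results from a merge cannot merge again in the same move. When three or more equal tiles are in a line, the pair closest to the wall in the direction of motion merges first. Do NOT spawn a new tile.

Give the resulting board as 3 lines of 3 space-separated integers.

Answer:  0  0 64
 0  0 16
 0  4 64

Derivation:
Slide right:
row 0: [64, 0, 0] -> [0, 0, 64]
row 1: [0, 8, 8] -> [0, 0, 16]
row 2: [4, 64, 0] -> [0, 4, 64]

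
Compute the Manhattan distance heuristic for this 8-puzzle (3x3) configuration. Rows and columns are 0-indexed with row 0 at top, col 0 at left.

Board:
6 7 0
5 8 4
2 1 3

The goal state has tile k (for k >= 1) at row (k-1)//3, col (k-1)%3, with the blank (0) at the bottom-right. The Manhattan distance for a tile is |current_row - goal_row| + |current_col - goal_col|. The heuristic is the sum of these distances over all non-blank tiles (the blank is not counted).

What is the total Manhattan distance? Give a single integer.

Tile 6: (0,0)->(1,2) = 3
Tile 7: (0,1)->(2,0) = 3
Tile 5: (1,0)->(1,1) = 1
Tile 8: (1,1)->(2,1) = 1
Tile 4: (1,2)->(1,0) = 2
Tile 2: (2,0)->(0,1) = 3
Tile 1: (2,1)->(0,0) = 3
Tile 3: (2,2)->(0,2) = 2
Sum: 3 + 3 + 1 + 1 + 2 + 3 + 3 + 2 = 18

Answer: 18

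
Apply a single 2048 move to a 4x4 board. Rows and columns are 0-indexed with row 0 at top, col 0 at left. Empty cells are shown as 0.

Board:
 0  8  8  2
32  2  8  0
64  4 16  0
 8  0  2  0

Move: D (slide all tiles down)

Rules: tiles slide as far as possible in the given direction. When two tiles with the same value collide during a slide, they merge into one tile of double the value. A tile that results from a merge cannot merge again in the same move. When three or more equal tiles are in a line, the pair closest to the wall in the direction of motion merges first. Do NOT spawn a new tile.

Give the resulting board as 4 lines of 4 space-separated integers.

Answer:  0  0  0  0
32  8 16  0
64  2 16  0
 8  4  2  2

Derivation:
Slide down:
col 0: [0, 32, 64, 8] -> [0, 32, 64, 8]
col 1: [8, 2, 4, 0] -> [0, 8, 2, 4]
col 2: [8, 8, 16, 2] -> [0, 16, 16, 2]
col 3: [2, 0, 0, 0] -> [0, 0, 0, 2]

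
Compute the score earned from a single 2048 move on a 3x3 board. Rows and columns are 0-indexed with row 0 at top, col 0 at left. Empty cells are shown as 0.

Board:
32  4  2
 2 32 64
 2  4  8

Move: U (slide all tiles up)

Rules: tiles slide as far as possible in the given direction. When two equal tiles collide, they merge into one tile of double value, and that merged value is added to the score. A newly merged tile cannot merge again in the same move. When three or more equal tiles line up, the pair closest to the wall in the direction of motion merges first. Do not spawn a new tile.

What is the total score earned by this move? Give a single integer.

Answer: 4

Derivation:
Slide up:
col 0: [32, 2, 2] -> [32, 4, 0]  score +4 (running 4)
col 1: [4, 32, 4] -> [4, 32, 4]  score +0 (running 4)
col 2: [2, 64, 8] -> [2, 64, 8]  score +0 (running 4)
Board after move:
32  4  2
 4 32 64
 0  4  8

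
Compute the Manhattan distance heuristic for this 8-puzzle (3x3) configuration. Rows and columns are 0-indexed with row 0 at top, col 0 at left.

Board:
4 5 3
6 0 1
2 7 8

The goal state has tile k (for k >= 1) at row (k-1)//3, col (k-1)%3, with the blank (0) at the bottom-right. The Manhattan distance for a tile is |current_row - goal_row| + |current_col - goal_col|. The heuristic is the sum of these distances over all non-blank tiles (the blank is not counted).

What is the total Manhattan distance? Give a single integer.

Tile 4: at (0,0), goal (1,0), distance |0-1|+|0-0| = 1
Tile 5: at (0,1), goal (1,1), distance |0-1|+|1-1| = 1
Tile 3: at (0,2), goal (0,2), distance |0-0|+|2-2| = 0
Tile 6: at (1,0), goal (1,2), distance |1-1|+|0-2| = 2
Tile 1: at (1,2), goal (0,0), distance |1-0|+|2-0| = 3
Tile 2: at (2,0), goal (0,1), distance |2-0|+|0-1| = 3
Tile 7: at (2,1), goal (2,0), distance |2-2|+|1-0| = 1
Tile 8: at (2,2), goal (2,1), distance |2-2|+|2-1| = 1
Sum: 1 + 1 + 0 + 2 + 3 + 3 + 1 + 1 = 12

Answer: 12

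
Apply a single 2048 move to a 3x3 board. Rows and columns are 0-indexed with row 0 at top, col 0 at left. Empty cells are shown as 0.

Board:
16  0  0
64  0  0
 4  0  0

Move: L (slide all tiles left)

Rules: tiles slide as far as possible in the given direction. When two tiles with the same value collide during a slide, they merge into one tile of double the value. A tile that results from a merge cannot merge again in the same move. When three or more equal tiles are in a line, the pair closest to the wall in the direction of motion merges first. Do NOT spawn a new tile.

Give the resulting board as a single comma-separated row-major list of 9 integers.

Answer: 16, 0, 0, 64, 0, 0, 4, 0, 0

Derivation:
Slide left:
row 0: [16, 0, 0] -> [16, 0, 0]
row 1: [64, 0, 0] -> [64, 0, 0]
row 2: [4, 0, 0] -> [4, 0, 0]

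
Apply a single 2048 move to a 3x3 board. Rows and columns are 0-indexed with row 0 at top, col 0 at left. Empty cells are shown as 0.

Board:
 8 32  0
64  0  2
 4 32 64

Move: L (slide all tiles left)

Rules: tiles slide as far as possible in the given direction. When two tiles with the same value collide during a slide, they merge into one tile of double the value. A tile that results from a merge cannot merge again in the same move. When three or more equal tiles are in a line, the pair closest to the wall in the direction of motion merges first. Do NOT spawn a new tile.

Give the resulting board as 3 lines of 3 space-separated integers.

Answer:  8 32  0
64  2  0
 4 32 64

Derivation:
Slide left:
row 0: [8, 32, 0] -> [8, 32, 0]
row 1: [64, 0, 2] -> [64, 2, 0]
row 2: [4, 32, 64] -> [4, 32, 64]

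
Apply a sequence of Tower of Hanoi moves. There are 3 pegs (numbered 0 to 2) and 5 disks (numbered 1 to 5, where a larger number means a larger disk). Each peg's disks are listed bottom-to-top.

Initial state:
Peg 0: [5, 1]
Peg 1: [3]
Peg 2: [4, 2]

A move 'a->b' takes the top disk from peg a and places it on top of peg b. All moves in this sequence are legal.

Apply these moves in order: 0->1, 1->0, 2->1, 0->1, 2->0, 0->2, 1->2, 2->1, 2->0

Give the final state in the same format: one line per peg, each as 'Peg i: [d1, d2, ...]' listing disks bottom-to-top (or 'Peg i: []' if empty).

Answer: Peg 0: [5, 4]
Peg 1: [3, 2, 1]
Peg 2: []

Derivation:
After move 1 (0->1):
Peg 0: [5]
Peg 1: [3, 1]
Peg 2: [4, 2]

After move 2 (1->0):
Peg 0: [5, 1]
Peg 1: [3]
Peg 2: [4, 2]

After move 3 (2->1):
Peg 0: [5, 1]
Peg 1: [3, 2]
Peg 2: [4]

After move 4 (0->1):
Peg 0: [5]
Peg 1: [3, 2, 1]
Peg 2: [4]

After move 5 (2->0):
Peg 0: [5, 4]
Peg 1: [3, 2, 1]
Peg 2: []

After move 6 (0->2):
Peg 0: [5]
Peg 1: [3, 2, 1]
Peg 2: [4]

After move 7 (1->2):
Peg 0: [5]
Peg 1: [3, 2]
Peg 2: [4, 1]

After move 8 (2->1):
Peg 0: [5]
Peg 1: [3, 2, 1]
Peg 2: [4]

After move 9 (2->0):
Peg 0: [5, 4]
Peg 1: [3, 2, 1]
Peg 2: []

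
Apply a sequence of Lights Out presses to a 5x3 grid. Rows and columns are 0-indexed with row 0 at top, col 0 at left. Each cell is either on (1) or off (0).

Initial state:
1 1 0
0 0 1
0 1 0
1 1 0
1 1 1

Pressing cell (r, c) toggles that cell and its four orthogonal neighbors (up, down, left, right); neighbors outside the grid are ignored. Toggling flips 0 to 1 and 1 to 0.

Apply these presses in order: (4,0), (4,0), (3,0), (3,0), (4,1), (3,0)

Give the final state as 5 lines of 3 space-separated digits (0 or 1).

After press 1 at (4,0):
1 1 0
0 0 1
0 1 0
0 1 0
0 0 1

After press 2 at (4,0):
1 1 0
0 0 1
0 1 0
1 1 0
1 1 1

After press 3 at (3,0):
1 1 0
0 0 1
1 1 0
0 0 0
0 1 1

After press 4 at (3,0):
1 1 0
0 0 1
0 1 0
1 1 0
1 1 1

After press 5 at (4,1):
1 1 0
0 0 1
0 1 0
1 0 0
0 0 0

After press 6 at (3,0):
1 1 0
0 0 1
1 1 0
0 1 0
1 0 0

Answer: 1 1 0
0 0 1
1 1 0
0 1 0
1 0 0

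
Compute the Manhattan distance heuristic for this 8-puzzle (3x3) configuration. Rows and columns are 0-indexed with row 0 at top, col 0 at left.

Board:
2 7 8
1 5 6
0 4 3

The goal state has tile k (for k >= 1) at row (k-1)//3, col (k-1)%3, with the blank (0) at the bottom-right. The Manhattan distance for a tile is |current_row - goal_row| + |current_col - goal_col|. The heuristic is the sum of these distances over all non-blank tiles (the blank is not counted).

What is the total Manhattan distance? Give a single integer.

Answer: 12

Derivation:
Tile 2: (0,0)->(0,1) = 1
Tile 7: (0,1)->(2,0) = 3
Tile 8: (0,2)->(2,1) = 3
Tile 1: (1,0)->(0,0) = 1
Tile 5: (1,1)->(1,1) = 0
Tile 6: (1,2)->(1,2) = 0
Tile 4: (2,1)->(1,0) = 2
Tile 3: (2,2)->(0,2) = 2
Sum: 1 + 3 + 3 + 1 + 0 + 0 + 2 + 2 = 12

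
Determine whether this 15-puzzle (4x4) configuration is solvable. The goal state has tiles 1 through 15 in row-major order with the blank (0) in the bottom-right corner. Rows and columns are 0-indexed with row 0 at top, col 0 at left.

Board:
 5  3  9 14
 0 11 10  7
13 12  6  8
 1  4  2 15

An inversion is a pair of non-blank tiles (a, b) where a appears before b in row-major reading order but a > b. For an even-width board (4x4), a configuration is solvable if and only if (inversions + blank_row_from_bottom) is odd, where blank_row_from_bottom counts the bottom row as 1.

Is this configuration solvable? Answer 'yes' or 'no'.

Answer: no

Derivation:
Inversions: 57
Blank is in row 1 (0-indexed from top), which is row 3 counting from the bottom (bottom = 1).
57 + 3 = 60, which is even, so the puzzle is not solvable.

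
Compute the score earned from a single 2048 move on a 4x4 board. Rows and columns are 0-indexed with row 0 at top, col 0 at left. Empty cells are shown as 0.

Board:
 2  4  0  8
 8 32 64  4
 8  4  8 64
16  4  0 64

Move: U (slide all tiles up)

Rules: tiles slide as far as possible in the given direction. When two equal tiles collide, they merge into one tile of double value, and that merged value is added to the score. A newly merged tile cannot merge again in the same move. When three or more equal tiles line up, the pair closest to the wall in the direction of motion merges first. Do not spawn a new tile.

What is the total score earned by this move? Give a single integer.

Slide up:
col 0: [2, 8, 8, 16] -> [2, 16, 16, 0]  score +16 (running 16)
col 1: [4, 32, 4, 4] -> [4, 32, 8, 0]  score +8 (running 24)
col 2: [0, 64, 8, 0] -> [64, 8, 0, 0]  score +0 (running 24)
col 3: [8, 4, 64, 64] -> [8, 4, 128, 0]  score +128 (running 152)
Board after move:
  2   4  64   8
 16  32   8   4
 16   8   0 128
  0   0   0   0

Answer: 152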